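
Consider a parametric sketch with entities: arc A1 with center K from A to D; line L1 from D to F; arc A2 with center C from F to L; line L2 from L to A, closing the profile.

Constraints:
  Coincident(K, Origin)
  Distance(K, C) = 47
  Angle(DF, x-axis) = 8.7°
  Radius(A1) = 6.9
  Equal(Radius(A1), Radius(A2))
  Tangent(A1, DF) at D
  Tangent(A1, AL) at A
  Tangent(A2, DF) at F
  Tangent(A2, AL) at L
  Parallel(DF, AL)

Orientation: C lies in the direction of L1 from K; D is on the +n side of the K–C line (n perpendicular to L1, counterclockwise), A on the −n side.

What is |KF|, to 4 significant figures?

47.50

The slot axis is L1's direction at 8.7°, so u = (cos 8.7°, sin 8.7°) = (0.9885, 0.1513) and n = (−sin 8.7°, cos 8.7°) = (-0.1513, 0.9885). K is at the origin and C lies 47.0 along u from K, so C = 47.0·u = (46.46, 7.109). Tangency of A1 to both parallel lines with radius 6.9 puts D and A at K ± 6.9·n: D = (-1.044, 6.821), A = (1.044, -6.821). Equal radii place F and L the same way about C: F = C + 6.9·n = (45.42, 13.93), L = C − 6.9·n = (47.50, 0.2887). Then |KF| = |F − K| = 47.50.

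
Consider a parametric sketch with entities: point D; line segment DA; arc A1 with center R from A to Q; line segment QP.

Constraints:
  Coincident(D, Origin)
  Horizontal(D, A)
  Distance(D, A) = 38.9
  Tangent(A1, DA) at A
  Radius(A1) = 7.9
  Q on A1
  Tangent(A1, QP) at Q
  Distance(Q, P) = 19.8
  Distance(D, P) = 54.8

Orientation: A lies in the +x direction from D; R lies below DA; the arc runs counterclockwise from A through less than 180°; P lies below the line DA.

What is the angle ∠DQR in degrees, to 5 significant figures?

112.56°

Checks: |RQ| = 7.900 ✓; ∠(RQ, QP) = 90.00° ✓; |QP| = 19.80 ✓; |DP| = 54.80 ✓.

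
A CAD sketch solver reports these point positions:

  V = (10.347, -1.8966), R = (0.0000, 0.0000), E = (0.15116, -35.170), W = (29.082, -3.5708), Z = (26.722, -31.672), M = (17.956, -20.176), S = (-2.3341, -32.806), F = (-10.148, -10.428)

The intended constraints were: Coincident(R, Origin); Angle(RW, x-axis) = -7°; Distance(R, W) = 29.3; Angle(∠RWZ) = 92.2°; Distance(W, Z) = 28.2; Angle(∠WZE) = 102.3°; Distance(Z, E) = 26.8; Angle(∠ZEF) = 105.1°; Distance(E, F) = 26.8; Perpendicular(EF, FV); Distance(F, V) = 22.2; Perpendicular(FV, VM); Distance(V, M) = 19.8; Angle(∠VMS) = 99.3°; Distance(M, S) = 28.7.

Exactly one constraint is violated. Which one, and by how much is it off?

Distance(M, S) = 28.7 — off by 4.80.

R = (0.00, 0.00) ✓; RW at -7.000° ✓; |RW| = 29.30 ✓; ∠RWZ = 92.20° ✓; |WZ| = 28.20 ✓; ∠WZE = 102.3° ✓; |ZE| = 26.80 ✓; ∠ZEF = 105.1° ✓; |EF| = 26.80 ✓; ∠(EF, FV) = 90.00° ✓; |FV| = 22.20 ✓; ∠(FV, VM) = 90.00° ✓; |VM| = 19.80 ✓; ∠VMS = 99.30° ✓; |MS| = 23.90 ✗.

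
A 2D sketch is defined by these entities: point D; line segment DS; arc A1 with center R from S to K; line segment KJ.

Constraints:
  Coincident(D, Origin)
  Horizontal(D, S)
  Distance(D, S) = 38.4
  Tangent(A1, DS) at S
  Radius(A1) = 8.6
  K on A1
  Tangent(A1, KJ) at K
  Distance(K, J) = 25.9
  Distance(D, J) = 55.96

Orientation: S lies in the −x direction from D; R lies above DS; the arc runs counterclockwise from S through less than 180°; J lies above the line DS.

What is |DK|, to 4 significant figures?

33.38

D is at the origin; DS is horizontal with |DS| = 38.4 and S on the −x side, so S = (-38.40, 0.000). The tangent condition forces RS to be normal to DS, so R = S + (0, 8.6) = (-38.40, 8.600). Since RK ⟂ KJ (tangency), |RJ| = √(8.6² + 25.9²) = 27.29 regardless of where K sits on A1. So J lies on both circle(D, 55.96) and circle(R, 27.29); the above-DS intersection is J = (-43.30, 35.45). K is the foot of the tangent from J: K = (-30.86, 12.73).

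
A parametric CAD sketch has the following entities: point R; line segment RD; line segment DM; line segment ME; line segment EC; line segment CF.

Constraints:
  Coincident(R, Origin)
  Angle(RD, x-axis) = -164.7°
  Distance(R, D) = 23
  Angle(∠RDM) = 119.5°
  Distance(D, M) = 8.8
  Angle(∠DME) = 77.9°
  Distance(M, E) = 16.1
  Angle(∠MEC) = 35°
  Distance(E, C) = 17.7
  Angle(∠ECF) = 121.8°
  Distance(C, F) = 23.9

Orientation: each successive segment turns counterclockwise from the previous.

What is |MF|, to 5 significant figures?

20.380

∠MEC = 35.0° gives EC at 142.90° from the x-axis; with |EC| = 17.7, C = (-22.372, -4.5134). ∠ECF = 121.8° gives CF at -158.90° from the x-axis; with |CF| = 23.9, F = (-44.669, -13.117). Then |MF| = |F − M| = 20.380.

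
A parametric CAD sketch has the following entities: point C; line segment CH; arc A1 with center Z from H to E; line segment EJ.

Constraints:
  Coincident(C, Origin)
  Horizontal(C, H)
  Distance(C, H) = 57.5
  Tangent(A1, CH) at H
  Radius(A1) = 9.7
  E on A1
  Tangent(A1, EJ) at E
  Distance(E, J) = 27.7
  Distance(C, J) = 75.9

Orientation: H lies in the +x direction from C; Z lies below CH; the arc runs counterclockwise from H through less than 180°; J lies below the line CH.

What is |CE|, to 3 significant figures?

51.9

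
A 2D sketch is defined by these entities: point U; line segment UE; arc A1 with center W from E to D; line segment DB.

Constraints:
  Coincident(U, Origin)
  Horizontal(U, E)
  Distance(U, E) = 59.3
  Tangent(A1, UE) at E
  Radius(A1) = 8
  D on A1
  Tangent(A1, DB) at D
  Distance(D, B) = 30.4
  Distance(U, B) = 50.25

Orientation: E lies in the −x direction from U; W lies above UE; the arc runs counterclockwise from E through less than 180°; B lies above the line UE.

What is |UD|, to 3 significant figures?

52.3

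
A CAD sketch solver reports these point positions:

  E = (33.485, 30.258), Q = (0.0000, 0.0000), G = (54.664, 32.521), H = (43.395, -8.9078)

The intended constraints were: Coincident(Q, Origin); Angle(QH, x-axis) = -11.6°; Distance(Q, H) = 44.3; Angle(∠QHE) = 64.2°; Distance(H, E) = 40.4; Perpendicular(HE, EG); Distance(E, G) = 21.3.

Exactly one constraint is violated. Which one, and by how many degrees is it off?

Perpendicular(HE, EG) — off by 8.10°.

Q = (0.00, 0.00) ✓; QH at -11.60° ✓; |QH| = 44.30 ✓; ∠QHE = 64.20° ✓; |HE| = 40.40 ✓; ∠(HE, EG) = 98.10° ✗; |EG| = 21.30 ✓.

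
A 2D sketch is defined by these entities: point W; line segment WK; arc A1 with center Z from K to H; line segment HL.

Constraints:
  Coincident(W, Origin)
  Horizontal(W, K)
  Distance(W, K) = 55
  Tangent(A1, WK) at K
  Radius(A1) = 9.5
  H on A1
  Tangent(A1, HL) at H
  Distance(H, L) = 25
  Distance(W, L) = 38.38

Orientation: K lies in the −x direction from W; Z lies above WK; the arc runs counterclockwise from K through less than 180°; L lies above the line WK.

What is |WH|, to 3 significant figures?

48.0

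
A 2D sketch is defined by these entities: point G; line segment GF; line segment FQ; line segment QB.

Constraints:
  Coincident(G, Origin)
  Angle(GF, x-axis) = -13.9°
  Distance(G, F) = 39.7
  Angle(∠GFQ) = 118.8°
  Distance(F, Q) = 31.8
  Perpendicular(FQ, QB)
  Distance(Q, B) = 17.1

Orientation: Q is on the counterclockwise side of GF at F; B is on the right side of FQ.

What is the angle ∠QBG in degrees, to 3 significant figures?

44.5°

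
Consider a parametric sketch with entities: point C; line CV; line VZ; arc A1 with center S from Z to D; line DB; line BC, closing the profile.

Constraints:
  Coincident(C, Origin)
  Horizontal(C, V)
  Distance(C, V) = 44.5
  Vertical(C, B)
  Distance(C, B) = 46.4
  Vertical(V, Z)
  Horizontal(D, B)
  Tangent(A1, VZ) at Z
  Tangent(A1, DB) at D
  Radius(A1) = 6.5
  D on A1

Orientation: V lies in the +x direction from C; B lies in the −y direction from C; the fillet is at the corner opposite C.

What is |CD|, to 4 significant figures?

59.97

The virtual corner opposite C is at (44.50, -46.40). Since A1 is tangent to VZ there, SZ ⟂ VZ and tangency of A1 to DB means the radius SD is perpendicular to DB, with radius 6.5, so the center S sits 6.5 in from both sides at S = (38.00, -39.90). That places the tangent points at Z = (44.50, -39.90) on VZ and D = (38.00, -46.40) on DB. Then |CD| = |D − C| = 59.97.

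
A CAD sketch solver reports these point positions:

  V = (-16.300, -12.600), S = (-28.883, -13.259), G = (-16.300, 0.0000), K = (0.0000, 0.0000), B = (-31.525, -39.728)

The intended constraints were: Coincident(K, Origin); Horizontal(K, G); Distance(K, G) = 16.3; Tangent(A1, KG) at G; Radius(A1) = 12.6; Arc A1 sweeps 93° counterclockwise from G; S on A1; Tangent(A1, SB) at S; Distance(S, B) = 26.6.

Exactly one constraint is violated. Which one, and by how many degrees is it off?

Tangent(A1, SB) at S — off by 8.70°.

K = (0.00, 0.00) ✓; K.y = 0.00, G.y = 0.00 ✓; |KG| = 16.30 ✓; ∠(VG, GK) = 90.00° ✓; |VG| = 12.60 ✓; bearing(V→S) − bearing(V→G) = 93.00° ✓; |VS| = 12.60 ✓; ∠(VS, SB) = 98.70° ✗; |SB| = 26.60 ✓.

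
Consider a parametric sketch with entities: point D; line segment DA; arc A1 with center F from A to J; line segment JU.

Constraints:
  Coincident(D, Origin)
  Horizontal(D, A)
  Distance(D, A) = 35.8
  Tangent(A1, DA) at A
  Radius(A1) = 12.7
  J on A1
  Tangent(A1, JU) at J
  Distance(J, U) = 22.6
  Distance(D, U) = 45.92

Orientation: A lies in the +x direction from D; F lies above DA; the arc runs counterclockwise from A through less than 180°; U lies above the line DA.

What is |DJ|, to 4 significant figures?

49.44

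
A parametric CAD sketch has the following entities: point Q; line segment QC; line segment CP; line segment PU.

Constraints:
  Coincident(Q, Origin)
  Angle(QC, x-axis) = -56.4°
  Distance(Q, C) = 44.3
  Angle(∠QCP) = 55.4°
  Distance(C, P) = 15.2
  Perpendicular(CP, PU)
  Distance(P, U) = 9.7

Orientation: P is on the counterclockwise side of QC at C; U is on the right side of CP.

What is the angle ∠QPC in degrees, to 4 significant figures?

105.3°

Q is at the origin; QC runs at -56.4° with length 44.3, so C = 44.3·(cos -56.4°, sin -56.4°) = (24.52, -36.90). ∠QCP = 55.4°, so CP runs at -56.4° + (180° − 55.4°) = 68.20° from the x-axis; with |CP| = 15.2, P = C + 15.2·(cos 68.20°, sin 68.20°) = (30.16, -22.79). Then cos ∠QPC = PQ·PC / (|PQ||PC|), giving 105.3°.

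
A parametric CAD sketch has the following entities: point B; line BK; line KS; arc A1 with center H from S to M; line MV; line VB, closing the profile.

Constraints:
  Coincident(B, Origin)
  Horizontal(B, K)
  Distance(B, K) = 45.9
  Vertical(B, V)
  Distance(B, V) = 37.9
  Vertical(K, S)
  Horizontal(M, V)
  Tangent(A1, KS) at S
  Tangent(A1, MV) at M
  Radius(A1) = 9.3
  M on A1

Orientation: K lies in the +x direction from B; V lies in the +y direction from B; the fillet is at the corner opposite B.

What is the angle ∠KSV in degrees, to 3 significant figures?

101°

B is at the origin; BK is horizontal with |BK| = 45.9 and K on the +x side, so K = (45.9, 0.00). BV is vertical with |BV| = 37.9 and V on the +y side, so V = (0.00, 37.9). The virtual corner opposite B is at (45.9, 37.9). A1 meets KS tangentially, so HS is at right angles to KS and since A1 is tangent to MV there, HM ⟂ MV, with radius 9.3, so the center H sits 9.3 in from both sides at H = (36.6, 28.6). That places the tangent points at S = (45.9, 28.6) on KS and M = (36.6, 37.9) on MV. Then cos ∠KSV = SK·SV / (|SK||SV|), giving 101°.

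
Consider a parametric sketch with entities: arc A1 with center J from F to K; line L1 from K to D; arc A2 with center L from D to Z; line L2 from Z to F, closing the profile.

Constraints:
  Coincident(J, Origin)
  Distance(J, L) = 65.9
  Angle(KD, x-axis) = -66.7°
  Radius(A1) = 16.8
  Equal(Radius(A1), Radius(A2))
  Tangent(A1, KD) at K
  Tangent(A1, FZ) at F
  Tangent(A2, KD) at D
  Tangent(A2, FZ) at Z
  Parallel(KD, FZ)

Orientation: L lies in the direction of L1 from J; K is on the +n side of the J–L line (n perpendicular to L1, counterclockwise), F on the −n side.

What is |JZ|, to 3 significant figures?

68.0

Tangency of A1 to both parallel lines with radius 16.8 puts K and F at J ± 16.8·n: K = (15.4, 6.65), F = (-15.4, -6.65). Equal radii place D and Z the same way about L: D = L + 16.8·n = (41.5, -53.9), Z = L − 16.8·n = (10.6, -67.2). Then |JZ| = |Z − J| = 68.0.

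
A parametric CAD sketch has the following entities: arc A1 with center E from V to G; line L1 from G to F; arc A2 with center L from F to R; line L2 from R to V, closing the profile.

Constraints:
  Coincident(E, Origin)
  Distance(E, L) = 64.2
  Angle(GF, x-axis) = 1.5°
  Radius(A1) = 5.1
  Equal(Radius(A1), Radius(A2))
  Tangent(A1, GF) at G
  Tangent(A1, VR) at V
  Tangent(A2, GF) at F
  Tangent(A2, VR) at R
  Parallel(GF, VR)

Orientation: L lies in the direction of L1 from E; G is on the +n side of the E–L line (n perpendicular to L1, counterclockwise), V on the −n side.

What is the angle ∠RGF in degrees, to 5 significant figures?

9.0276°

The slot axis is L1's direction at 1.5°, so u = (cos 1.5°, sin 1.5°) = (0.99966, 0.026177) and n = (−sin 1.5°, cos 1.5°) = (-0.026177, 0.99966). E is at the origin and L lies 64.2 along u from E, so L = 64.2·u = (64.178, 1.6806). Tangency of A1 to both parallel lines with radius 5.1 puts G and V at E ± 5.1·n: G = (-0.13350, 5.0983), V = (0.13350, -5.0983). Equal radii place F and R the same way about L: F = L + 5.1·n = (64.044, 6.7788), R = L − 5.1·n = (64.312, -3.4177). Then cos ∠RGF = GR·GF / (|GR||GF|), giving 9.0276°.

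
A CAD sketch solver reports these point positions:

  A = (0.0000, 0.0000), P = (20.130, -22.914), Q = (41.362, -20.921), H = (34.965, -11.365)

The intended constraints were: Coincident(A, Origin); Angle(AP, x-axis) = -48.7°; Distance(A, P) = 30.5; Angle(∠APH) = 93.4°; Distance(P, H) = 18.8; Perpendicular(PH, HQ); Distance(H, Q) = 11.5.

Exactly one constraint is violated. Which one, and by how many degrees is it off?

Perpendicular(PH, HQ) — off by 4.10°.

A = (0.00, 0.00) ✓; AP at -48.70° ✓; |AP| = 30.50 ✓; ∠APH = 93.40° ✓; |PH| = 18.80 ✓; ∠(PH, HQ) = 94.10° ✗; |HQ| = 11.50 ✓.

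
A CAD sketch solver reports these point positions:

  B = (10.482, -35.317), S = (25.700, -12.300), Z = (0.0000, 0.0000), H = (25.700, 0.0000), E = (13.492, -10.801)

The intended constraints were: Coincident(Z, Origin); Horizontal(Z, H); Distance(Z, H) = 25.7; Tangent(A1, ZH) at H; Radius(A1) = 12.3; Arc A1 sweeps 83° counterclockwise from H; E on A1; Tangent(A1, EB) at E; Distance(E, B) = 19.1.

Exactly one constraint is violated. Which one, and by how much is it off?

Distance(E, B) = 19.1 — off by 5.60.

Z = (0.00, 0.00) ✓; Z.y = 0.00, H.y = 0.00 ✓; |ZH| = 25.70 ✓; ∠(SH, HZ) = 90.00° ✓; |SH| = 12.30 ✓; bearing(S→E) − bearing(S→H) = 83.00° ✓; |SE| = 12.30 ✓; ∠(SE, EB) = 90.00° ✓; |EB| = 24.70 ✗.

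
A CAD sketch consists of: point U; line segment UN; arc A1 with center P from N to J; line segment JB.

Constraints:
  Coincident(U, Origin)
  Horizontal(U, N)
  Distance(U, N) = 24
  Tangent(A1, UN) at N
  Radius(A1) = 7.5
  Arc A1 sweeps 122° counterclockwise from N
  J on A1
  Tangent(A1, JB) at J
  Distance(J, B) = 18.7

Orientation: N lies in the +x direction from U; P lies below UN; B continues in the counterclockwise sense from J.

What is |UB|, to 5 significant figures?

38.808

U is at the origin; U and N share the same y with |UN| = 24.0 and N on the +x side, so N = (24.000, 0.0000). Tangency of A1 to UN means the radius PN is perpendicular to UN, so P = N + (0, -7.5) = (24.000, -7.5000). On A1, N sits at bearing 90° from P; a 122° counterclockwise sweep puts J at bearing 212°, so J = P + 7.5·(cos 212°, sin 212°) = (17.640, -11.474). Tangency of A1 to JB means the radius PJ is perpendicular to JB, so JB runs along (−sin 212°, cos 212°); with |JB| = 18.7, B = (27.549, -27.333). Then |UB| = |B − U| = 38.808.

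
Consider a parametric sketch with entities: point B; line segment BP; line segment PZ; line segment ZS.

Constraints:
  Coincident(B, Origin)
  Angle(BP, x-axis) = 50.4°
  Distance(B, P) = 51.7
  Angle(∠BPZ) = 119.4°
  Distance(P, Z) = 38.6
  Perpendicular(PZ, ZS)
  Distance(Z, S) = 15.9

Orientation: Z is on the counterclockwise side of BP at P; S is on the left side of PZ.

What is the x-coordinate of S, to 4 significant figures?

4.278

B is at the origin; BP runs at 50.4° with length 51.7, so P = 51.7·(cos 50.4°, sin 50.4°) = (32.95, 39.84). ∠BPZ = 119.4°, so PZ runs at 50.4° + (180° − 119.4°) = 111.0° from the x-axis; with |PZ| = 38.6, Z = P + 38.6·(cos 111.0°, sin 111.0°) = (19.12, 75.87). PZ ⟂ ZS; with |ZS| = 15.9 on the left of PZ, S = Z + 15.9·(-0.9336, -0.3584) = (4.278, 70.17). So S.x = 4.278.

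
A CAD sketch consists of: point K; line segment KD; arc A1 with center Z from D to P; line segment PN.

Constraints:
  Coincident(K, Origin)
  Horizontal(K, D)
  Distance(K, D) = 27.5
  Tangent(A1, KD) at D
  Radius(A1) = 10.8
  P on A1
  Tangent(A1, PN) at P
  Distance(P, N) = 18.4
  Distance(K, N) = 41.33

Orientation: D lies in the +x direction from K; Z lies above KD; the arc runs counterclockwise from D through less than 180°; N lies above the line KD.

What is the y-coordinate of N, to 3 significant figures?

32.1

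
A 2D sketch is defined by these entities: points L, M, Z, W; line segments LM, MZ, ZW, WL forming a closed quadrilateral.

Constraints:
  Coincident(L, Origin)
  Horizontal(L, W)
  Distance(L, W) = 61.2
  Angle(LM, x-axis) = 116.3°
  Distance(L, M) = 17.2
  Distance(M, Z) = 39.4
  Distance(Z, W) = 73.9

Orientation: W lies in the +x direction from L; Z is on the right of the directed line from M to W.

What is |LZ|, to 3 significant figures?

25.5

Checks: |MZ| = 39.40 ✓; |ZW| = 73.90 ✓.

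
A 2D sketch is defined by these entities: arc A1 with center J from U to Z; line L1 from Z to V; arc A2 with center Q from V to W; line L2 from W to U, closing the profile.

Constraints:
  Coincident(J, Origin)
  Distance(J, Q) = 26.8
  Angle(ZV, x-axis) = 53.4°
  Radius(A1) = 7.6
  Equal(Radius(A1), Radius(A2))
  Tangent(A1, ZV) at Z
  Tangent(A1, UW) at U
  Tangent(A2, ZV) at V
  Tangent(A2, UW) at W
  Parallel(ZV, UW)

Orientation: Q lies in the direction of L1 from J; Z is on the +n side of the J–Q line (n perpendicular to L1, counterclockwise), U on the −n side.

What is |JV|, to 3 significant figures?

27.9

Tangency of A1 to both parallel lines with radius 7.6 puts Z and U at J ± 7.6·n: Z = (-6.10, 4.53), U = (6.10, -4.53). Equal radii place V and W the same way about Q: V = Q + 7.6·n = (9.88, 26.0), W = Q − 7.6·n = (22.1, 17.0). Then |JV| = |V − J| = 27.9.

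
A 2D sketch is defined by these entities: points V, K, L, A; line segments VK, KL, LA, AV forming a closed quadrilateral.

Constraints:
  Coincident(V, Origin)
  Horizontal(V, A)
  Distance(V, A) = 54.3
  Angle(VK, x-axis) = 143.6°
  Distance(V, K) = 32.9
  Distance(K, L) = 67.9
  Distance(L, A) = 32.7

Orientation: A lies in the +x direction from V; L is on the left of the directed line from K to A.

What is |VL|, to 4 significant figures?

50.35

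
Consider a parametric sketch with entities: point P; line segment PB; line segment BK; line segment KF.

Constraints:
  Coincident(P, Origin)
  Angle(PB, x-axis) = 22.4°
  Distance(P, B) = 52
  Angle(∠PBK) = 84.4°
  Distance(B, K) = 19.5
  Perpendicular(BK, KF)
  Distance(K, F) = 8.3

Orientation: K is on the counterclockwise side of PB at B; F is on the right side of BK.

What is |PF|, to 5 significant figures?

61.760

∠PBK = 84.4°, so BK runs at 22.4° + (180° − 84.4°) = 118.00° from the x-axis; with |BK| = 19.5, K = B + 19.5·(cos 118.00°, sin 118.00°) = (38.922, 37.033). The perpendicularity gives KF at right angles to BK; with |KF| = 8.3 on the right of BK, F = K + 8.3·(0.88295, 0.46947) = (46.250, 40.930). Then |PF| = |F − P| = 61.760.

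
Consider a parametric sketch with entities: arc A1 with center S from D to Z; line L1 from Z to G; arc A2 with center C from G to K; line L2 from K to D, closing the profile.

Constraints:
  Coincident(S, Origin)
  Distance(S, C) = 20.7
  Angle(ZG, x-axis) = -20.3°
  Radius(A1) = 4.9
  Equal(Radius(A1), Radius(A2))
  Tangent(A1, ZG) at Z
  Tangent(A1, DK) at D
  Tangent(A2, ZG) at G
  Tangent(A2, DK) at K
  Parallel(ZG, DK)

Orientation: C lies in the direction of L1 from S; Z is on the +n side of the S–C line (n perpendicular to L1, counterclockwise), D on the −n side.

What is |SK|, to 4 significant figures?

21.27

The slot axis is L1's direction at -20.3°, so u = (cos -20.3°, sin -20.3°) = (0.9379, -0.3469) and n = (−sin -20.3°, cos -20.3°) = (0.3469, 0.9379). S is at the origin and C lies 20.7 along u from S, so C = 20.7·u = (19.41, -7.182). Tangency of A1 to both parallel lines with radius 4.9 puts Z and D at S ± 4.9·n: Z = (1.700, 4.596), D = (-1.700, -4.596). Equal radii place G and K the same way about C: G = C + 4.9·n = (21.11, -2.586), K = C − 4.9·n = (17.71, -11.78). Then |SK| = |K − S| = 21.27.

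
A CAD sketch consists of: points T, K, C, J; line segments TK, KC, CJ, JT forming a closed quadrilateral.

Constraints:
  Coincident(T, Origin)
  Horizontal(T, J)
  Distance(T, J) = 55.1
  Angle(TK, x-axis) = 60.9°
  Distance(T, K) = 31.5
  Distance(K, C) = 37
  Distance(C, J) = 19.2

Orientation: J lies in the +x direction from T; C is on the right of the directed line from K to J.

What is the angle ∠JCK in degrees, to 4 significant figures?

115.1°

Checks: T = (0.00, 0.00) ✓; |KC| = 37.00 ✓; |CJ| = 19.20 ✓.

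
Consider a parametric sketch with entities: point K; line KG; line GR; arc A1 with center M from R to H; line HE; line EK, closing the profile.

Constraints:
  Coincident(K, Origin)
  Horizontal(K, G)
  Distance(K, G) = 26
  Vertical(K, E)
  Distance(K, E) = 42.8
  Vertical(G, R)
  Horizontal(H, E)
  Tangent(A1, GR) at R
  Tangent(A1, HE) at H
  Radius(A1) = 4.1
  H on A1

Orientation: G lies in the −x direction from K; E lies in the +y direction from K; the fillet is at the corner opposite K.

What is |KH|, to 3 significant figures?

48.1

K is at the origin; KG is horizontal with |KG| = 26.0 and G on the −x side, so G = (-26.0, 0.00). K and E share the same x with |KE| = 42.8 and E on the +y side, so E = (0.00, 42.8). The virtual corner opposite K is at (-26.0, 42.8). The tangent condition forces MR to be normal to GR and tangency of A1 to HE means the radius MH is perpendicular to HE, with radius 4.1, so the center M sits 4.1 in from both sides at M = (-21.9, 38.7). That places the tangent points at R = (-26.0, 38.7) on GR and H = (-21.9, 42.8) on HE. Then |KH| = |H − K| = 48.1.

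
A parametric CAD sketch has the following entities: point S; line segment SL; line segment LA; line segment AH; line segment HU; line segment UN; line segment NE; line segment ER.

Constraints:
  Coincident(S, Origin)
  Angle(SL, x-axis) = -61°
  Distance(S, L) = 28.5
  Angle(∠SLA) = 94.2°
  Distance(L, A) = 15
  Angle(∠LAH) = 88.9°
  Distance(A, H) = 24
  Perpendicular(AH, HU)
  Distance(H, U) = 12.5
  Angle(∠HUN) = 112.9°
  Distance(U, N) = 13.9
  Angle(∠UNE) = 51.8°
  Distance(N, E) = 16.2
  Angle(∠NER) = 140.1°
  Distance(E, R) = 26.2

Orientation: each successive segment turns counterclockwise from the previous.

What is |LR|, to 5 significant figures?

45.957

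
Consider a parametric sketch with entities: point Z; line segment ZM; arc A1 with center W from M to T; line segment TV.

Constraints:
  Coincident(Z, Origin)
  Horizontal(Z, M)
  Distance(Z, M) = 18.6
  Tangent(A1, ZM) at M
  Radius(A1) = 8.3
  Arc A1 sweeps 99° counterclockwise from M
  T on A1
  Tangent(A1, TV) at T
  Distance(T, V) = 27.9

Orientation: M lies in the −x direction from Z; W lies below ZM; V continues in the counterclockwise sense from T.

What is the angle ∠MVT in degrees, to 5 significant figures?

14.890°

Z is at the origin; Z and M share the same y with |ZM| = 18.6 and M on the −x side, so M = (-18.600, 0.0000). A1 meets ZM tangentially, so WM is at right angles to ZM, so W = M + (0, -8.3) = (-18.600, -8.3000). On A1, M sits at bearing 90° from W; a 99° counterclockwise sweep puts T at bearing 189°, so T = W + 8.3·(cos 189°, sin 189°) = (-26.798, -9.5984). Tangency of A1 to TV means the radius WT is perpendicular to TV, so TV runs along (−sin 189°, cos 189°); with |TV| = 27.9, V = (-22.433, -37.155). Then cos ∠MVT = VM·VT / (|VM||VT|), giving 14.890°.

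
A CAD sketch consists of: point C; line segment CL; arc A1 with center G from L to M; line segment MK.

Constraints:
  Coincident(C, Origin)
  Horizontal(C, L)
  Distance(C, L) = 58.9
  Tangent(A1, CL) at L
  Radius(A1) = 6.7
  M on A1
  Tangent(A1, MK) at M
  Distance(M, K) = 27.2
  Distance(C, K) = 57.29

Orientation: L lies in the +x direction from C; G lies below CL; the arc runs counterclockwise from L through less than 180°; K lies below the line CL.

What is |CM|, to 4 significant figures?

52.60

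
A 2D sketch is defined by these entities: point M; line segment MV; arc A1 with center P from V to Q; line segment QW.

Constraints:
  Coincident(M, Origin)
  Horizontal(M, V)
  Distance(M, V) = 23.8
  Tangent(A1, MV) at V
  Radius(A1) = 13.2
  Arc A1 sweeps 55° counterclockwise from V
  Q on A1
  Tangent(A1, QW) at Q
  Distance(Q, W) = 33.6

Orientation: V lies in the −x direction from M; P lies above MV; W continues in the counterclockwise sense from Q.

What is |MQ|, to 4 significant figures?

14.15

Since A1 is tangent to MV there, PV ⟂ MV, so P = V + (0, 13.2) = (-23.80, 13.20). On A1, V sits at bearing -90° from P; a 55° counterclockwise sweep puts Q at bearing -35°, so Q = P + 13.2·(cos -35°, sin -35°) = (-12.99, 5.629). Then |MQ| = |Q − M| = 14.15.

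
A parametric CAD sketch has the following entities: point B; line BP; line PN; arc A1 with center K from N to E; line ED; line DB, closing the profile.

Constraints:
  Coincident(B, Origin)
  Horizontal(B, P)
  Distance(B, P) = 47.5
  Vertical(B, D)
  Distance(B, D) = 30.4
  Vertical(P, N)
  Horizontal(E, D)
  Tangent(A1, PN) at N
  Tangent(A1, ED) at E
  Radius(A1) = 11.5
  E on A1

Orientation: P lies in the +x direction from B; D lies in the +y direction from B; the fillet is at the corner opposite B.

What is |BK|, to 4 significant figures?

40.66

B and D share the same x with |BD| = 30.4 and D on the +y side, so D = (0.000, 30.40). The virtual corner opposite B is at (47.50, 30.40). Tangency of A1 to PN means the radius KN is perpendicular to PN and A1 meets ED tangentially, so KE is at right angles to ED, with radius 11.5, so the center K sits 11.5 in from both sides at K = (36.00, 18.90). Then |BK| = |K − B| = 40.66.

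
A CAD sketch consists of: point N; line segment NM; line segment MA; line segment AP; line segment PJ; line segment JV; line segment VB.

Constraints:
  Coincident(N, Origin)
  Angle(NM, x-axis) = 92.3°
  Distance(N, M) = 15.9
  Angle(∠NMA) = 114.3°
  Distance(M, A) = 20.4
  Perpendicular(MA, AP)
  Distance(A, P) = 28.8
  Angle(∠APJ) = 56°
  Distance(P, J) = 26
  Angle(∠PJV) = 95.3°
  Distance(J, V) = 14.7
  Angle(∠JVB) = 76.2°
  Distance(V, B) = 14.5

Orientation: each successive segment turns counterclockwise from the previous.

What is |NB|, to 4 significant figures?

23.38

∠PJV = 95.3° gives JV at 96.70° from the x-axis; with |JV| = 14.7, V = (-6.625, 16.83). ∠JVB = 76.2° gives VB at -159.5° from the x-axis; with |VB| = 14.5, B = (-20.21, 11.75). Then |NB| = |B − N| = 23.38.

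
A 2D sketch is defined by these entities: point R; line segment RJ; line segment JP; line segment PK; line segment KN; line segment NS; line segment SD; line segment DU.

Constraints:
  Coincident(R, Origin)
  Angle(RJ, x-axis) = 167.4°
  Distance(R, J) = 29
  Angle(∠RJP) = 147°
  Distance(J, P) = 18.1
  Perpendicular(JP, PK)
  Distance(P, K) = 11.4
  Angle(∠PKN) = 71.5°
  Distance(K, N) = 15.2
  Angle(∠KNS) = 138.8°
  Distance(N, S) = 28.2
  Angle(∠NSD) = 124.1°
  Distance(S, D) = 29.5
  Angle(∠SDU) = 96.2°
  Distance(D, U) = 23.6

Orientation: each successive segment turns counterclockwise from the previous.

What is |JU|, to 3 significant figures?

44.0

R is at the origin; RJ runs at 167.4° with length 29.0, so J = (-28.3, 6.33). ∠RJP = 147.0° gives JP at -160° from the x-axis; with |JP| = 18.1, P = (-45.3, 0.0170). The perpendicularity gives PK at right angles to JP, so PK runs at -69.6°; with |PK| = 11.4, K = (-41.3, -10.7). ∠PKN = 71.5° gives KN at 38.9° from the x-axis; with |KN| = 15.2, N = (-29.5, -1.12). ∠KNS = 138.8° gives NS at 80.1° from the x-axis; with |NS| = 28.2, S = (-24.6, 26.7). ∠NSD = 124.1° gives SD at 136° from the x-axis; with |SD| = 29.5, D = (-45.8, 47.1). ∠SDU = 96.2° gives DU at -140° from the x-axis; with |DU| = 23.6, U = (-64.0, 32.0). Then |JU| = |U − J| = 44.0.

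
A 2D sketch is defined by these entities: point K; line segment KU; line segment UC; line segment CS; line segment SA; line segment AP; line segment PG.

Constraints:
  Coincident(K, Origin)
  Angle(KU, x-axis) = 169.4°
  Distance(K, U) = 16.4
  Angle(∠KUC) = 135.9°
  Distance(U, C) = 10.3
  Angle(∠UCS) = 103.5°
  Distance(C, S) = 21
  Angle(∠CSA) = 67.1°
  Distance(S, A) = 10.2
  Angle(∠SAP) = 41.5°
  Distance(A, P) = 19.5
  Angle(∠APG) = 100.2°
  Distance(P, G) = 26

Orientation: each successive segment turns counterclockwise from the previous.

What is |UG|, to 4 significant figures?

47.92

K is at the origin; KU runs at 169.4° with length 16.4, so U = (-16.12, 3.017). ∠KUC = 135.9° gives UC at -146.5° from the x-axis; with |UC| = 10.3, C = (-24.71, -2.668). ∠UCS = 103.5° gives CS at -70.00° from the x-axis; with |CS| = 21.0, S = (-17.53, -22.40). ∠CSA = 67.1° gives SA at 42.90° from the x-axis; with |SA| = 10.2, A = (-10.05, -15.46). ∠SAP = 41.5° gives AP at -178.6° from the x-axis; with |AP| = 19.5, P = (-29.55, -15.93). ∠APG = 100.2° gives PG at -98.80° from the x-axis; with |PG| = 26.0, G = (-33.53, -41.63). Then |UG| = |G − U| = 47.92.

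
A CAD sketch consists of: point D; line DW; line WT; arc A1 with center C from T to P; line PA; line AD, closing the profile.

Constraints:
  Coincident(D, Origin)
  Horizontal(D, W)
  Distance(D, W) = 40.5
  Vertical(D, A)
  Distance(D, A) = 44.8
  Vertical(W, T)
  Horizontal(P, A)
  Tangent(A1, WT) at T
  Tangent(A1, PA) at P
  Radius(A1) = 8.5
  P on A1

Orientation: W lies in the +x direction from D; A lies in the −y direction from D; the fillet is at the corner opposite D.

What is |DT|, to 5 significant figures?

54.387

The virtual corner opposite D is at (40.500, -44.800). A1 meets WT tangentially, so CT is at right angles to WT and A1 meets PA tangentially, so CP is at right angles to PA, with radius 8.5, so the center C sits 8.5 in from both sides at C = (32.000, -36.300). That places the tangent points at T = (40.500, -36.300) on WT and P = (32.000, -44.800) on PA. Then |DT| = |T − D| = 54.387.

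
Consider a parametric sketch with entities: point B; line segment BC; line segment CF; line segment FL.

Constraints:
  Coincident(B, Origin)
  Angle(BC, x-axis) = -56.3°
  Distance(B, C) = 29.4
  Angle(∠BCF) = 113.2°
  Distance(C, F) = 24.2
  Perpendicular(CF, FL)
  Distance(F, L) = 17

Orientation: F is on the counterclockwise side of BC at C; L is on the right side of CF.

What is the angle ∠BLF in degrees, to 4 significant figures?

39.10°

B is at the origin; BC runs at -56.3° with length 29.4, so C = 29.4·(cos -56.3°, sin -56.3°) = (16.31, -24.46). ∠BCF = 113.2°, so CF runs at -56.3° + (180° − 113.2°) = 10.50° from the x-axis; with |CF| = 24.2, F = C + 24.2·(cos 10.50°, sin 10.50°) = (40.11, -20.05). CF is perpendicular to FL; with |FL| = 17.0 on the right of CF, L = F + 17.0·(0.1822, -0.9833) = (43.21, -36.76). Then cos ∠BLF = LB·LF / (|LB||LF|), giving 39.10°.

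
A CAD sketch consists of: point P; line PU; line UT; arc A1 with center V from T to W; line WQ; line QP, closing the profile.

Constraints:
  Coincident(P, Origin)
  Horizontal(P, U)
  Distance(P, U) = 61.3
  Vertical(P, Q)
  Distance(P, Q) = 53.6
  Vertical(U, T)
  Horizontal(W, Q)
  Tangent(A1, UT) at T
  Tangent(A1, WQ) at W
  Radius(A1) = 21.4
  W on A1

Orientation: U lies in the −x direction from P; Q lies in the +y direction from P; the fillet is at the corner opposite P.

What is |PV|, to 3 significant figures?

51.3

P is at the origin; P and U share the same y with |PU| = 61.3 and U on the −x side, so U = (-61.3, 0.00). PQ is vertical with |PQ| = 53.6 and Q on the +y side, so Q = (0.00, 53.6). The virtual corner opposite P is at (-61.3, 53.6). Tangency of A1 to UT means the radius VT is perpendicular to UT and tangency of A1 to WQ means the radius VW is perpendicular to WQ, with radius 21.4, so the center V sits 21.4 in from both sides at V = (-39.9, 32.2). Then |PV| = |V − P| = 51.3.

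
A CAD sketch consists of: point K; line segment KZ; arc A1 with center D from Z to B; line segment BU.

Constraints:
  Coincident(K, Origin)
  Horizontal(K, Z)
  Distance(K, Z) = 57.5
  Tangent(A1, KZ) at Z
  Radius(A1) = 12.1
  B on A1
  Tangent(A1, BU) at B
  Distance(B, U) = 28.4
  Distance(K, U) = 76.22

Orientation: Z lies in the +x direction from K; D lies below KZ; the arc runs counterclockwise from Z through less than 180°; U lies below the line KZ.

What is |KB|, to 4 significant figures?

51.07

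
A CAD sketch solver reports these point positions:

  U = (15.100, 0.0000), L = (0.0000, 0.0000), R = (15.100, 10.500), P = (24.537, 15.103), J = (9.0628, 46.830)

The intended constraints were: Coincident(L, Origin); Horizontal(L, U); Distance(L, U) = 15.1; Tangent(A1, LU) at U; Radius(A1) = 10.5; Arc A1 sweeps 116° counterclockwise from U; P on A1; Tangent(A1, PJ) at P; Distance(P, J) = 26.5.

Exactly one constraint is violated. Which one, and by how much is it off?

Distance(P, J) = 26.5 — off by 8.80.

L = (0.00, 0.00) ✓; L.y = 0.00, U.y = 0.00 ✓; |LU| = 15.10 ✓; ∠(RU, UL) = 90.00° ✓; |RU| = 10.50 ✓; bearing(R→P) − bearing(R→U) = 116.0° ✓; |RP| = 10.50 ✓; ∠(RP, PJ) = 90.00° ✓; |PJ| = 35.30 ✗.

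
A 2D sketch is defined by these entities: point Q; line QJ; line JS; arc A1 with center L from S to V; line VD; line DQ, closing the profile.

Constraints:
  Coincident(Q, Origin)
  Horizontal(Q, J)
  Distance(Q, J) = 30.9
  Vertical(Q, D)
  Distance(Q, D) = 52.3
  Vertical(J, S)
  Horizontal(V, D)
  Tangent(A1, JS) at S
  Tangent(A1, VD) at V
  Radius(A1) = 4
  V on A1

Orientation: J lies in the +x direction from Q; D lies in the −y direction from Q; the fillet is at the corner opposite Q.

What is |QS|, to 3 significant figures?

57.3

Q is at the origin; QJ is horizontal with |QJ| = 30.9 and J on the +x side, so J = (30.9, 0.00). QD is vertical with |QD| = 52.3 and D on the −y side, so D = (0.00, -52.3). The virtual corner opposite Q is at (30.9, -52.3). Since A1 is tangent to JS there, LS ⟂ JS and since A1 is tangent to VD there, LV ⟂ VD, with radius 4.0, so the center L sits 4.0 in from both sides at L = (26.9, -48.3). That places the tangent points at S = (30.9, -48.3) on JS and V = (26.9, -52.3) on VD. Then |QS| = |S − Q| = 57.3.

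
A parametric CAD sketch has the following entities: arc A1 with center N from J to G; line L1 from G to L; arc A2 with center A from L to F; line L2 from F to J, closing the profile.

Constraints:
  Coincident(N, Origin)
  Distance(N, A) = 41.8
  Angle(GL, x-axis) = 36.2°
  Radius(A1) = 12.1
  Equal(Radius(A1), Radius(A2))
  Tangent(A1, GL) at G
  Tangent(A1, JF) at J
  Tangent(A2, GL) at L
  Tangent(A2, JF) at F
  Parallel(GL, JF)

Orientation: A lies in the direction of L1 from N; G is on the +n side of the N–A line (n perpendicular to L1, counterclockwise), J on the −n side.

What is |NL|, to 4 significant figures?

43.52

The slot axis is L1's direction at 36.2°, so u = (cos 36.2°, sin 36.2°) = (0.8070, 0.5906) and n = (−sin 36.2°, cos 36.2°) = (-0.5906, 0.8070). N is at the origin and A lies 41.8 along u from N, so A = 41.8·u = (33.73, 24.69). Tangency of A1 to both parallel lines with radius 12.1 puts G and J at N ± 12.1·n: G = (-7.146, 9.764), J = (7.146, -9.764). Equal radii place L and F the same way about A: L = A + 12.1·n = (26.58, 34.45), F = A − 12.1·n = (40.88, 14.92). Then |NL| = |L − N| = 43.52.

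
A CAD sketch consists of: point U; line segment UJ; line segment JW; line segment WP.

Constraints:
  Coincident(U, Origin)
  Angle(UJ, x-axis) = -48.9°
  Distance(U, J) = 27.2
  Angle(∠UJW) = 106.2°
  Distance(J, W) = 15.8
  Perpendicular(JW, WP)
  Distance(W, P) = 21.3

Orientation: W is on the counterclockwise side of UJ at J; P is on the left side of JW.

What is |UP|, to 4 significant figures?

23.88

∠UJW = 106.2°, so JW runs at -48.9° + (180° − 106.2°) = 24.90° from the x-axis; with |JW| = 15.8, W = J + 15.8·(cos 24.90°, sin 24.90°) = (32.21, -13.84). JW is perpendicular to WP; with |WP| = 21.3 on the left of JW, P = W + 21.3·(-0.4210, 0.9070) = (23.24, 5.475). Then |UP| = |P − U| = 23.88.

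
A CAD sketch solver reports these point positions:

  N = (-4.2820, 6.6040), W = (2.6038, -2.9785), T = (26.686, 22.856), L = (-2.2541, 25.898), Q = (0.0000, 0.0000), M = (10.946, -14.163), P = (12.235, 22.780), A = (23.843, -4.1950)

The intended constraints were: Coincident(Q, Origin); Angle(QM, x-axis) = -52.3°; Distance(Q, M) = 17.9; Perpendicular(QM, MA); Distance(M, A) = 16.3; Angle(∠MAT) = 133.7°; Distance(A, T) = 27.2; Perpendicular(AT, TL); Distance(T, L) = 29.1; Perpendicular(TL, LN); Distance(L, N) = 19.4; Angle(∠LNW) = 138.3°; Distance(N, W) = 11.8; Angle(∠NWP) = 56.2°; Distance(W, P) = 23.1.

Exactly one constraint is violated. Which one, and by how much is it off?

Distance(W, P) = 23.1 — off by 4.40.

Q = (0.00, 0.00) ✓; QM at -52.30° ✓; |QM| = 17.90 ✓; ∠(QM, MA) = 90.00° ✓; |MA| = 16.30 ✓; ∠MAT = 133.7° ✓; |AT| = 27.20 ✓; ∠(AT, TL) = 90.00° ✓; |TL| = 29.10 ✓; ∠(TL, LN) = 90.00° ✓; |LN| = 19.40 ✓; ∠LNW = 138.3° ✓; |NW| = 11.80 ✓; ∠NWP = 56.20° ✓; |WP| = 27.50 ✗.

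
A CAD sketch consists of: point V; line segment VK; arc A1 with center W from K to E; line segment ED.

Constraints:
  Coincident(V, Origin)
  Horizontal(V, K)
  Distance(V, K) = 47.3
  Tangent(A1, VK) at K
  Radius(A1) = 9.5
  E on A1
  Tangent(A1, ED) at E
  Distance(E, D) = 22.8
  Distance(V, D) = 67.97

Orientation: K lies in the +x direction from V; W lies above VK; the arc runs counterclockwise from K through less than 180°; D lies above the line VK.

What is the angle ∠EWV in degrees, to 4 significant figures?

157.7°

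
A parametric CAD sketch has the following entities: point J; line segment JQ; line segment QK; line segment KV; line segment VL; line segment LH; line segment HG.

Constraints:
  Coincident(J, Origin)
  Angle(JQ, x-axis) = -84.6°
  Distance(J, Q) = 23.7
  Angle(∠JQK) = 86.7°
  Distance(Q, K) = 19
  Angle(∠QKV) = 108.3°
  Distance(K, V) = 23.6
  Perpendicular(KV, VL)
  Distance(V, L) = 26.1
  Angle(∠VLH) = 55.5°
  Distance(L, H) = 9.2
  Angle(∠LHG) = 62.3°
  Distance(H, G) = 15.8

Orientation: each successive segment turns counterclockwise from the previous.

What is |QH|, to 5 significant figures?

22.168

J is at the origin; JQ runs at -84.6° with length 23.7, so Q = (2.2304, -23.595). ∠JQK = 86.7° gives QK at 8.7000° from the x-axis; with |QK| = 19.0, K = (21.012, -20.721). ∠QKV = 108.3° gives KV at 80.400° from the x-axis; with |KV| = 23.6, V = (24.947, 2.5486). KV is perpendicular to VL, so VL runs at 170.40°; with |VL| = 26.1, L = (-0.78700, 6.9013). ∠VLH = 55.5° gives LH at -65.100° from the x-axis; with |LH| = 9.2, H = (3.0865, -1.4435). Then |QH| = |H − Q| = 22.168.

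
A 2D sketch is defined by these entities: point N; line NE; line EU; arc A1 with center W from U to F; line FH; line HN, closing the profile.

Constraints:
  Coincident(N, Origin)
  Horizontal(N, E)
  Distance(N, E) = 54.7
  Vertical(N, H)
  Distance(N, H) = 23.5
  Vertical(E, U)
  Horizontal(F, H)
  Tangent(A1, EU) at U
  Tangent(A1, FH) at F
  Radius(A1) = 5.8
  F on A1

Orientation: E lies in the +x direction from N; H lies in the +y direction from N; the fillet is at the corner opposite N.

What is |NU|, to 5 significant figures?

57.492

N is at the origin; N and E share the same y with |NE| = 54.7 and E on the +x side, so E = (54.700, 0.0000). N and H share the same x with |NH| = 23.5 and H on the +y side, so H = (0.0000, 23.500). The virtual corner opposite N is at (54.700, 23.500). The tangent condition forces WU to be normal to EU and tangency of A1 to FH means the radius WF is perpendicular to FH, with radius 5.8, so the center W sits 5.8 in from both sides at W = (48.900, 17.700). That places the tangent points at U = (54.700, 17.700) on EU and F = (48.900, 23.500) on FH. Then |NU| = |U − N| = 57.492.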